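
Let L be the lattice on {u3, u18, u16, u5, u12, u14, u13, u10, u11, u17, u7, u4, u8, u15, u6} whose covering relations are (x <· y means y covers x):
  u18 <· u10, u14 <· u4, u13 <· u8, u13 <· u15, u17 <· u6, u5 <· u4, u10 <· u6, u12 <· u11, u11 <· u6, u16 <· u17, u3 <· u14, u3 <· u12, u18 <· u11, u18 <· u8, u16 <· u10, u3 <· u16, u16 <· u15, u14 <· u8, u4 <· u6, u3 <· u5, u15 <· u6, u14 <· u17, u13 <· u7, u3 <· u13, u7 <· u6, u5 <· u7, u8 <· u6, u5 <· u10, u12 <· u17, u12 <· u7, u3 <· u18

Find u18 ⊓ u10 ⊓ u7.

Common lower bounds of {u18, u10, u7}: u3.
The greatest among these is u3.

u3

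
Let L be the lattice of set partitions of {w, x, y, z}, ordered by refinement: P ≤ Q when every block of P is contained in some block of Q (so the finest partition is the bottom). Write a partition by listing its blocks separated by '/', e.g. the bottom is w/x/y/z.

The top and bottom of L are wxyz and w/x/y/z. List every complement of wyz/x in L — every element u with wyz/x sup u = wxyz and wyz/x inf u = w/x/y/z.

w/xy/z, w/xz/y, wx/y/z

Need u with wyz/x ∨ u = wxyz and wyz/x ∧ u = w/x/y/z.
Checking each element gives: w/xy/z, w/xz/y, wx/y/z.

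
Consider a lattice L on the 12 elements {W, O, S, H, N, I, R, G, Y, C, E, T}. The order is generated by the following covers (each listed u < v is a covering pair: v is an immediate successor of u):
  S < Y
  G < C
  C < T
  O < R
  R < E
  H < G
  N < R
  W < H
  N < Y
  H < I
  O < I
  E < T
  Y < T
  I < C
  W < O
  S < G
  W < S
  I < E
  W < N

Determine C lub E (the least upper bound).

T

Common upper bounds of {C, E}: T.
The least among these is T.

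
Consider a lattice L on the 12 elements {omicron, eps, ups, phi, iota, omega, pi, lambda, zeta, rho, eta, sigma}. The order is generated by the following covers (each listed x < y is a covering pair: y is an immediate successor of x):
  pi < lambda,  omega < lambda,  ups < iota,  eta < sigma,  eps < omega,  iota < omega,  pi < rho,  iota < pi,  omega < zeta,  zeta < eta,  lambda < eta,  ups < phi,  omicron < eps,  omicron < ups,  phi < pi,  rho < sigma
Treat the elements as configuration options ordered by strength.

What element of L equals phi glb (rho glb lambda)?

phi

rho ∧ lambda = pi
phi ∧ pi = phi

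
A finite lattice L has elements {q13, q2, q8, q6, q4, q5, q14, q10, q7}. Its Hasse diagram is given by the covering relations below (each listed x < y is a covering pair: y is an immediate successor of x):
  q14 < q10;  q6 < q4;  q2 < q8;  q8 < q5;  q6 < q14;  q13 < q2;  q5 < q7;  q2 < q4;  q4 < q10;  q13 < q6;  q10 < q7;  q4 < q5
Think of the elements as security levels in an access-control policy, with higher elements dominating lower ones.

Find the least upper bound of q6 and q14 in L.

q14

Common upper bounds of {q6, q14}: q10, q14, q7.
The least among these is q14.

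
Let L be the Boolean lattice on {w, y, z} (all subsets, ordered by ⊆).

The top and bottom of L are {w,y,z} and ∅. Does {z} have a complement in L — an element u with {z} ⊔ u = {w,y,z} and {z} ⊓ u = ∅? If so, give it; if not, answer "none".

{w,y}

Need u with {z} ∨ u = {w,y,z} and {z} ∧ u = ∅.
Checking each element gives: {w,y}.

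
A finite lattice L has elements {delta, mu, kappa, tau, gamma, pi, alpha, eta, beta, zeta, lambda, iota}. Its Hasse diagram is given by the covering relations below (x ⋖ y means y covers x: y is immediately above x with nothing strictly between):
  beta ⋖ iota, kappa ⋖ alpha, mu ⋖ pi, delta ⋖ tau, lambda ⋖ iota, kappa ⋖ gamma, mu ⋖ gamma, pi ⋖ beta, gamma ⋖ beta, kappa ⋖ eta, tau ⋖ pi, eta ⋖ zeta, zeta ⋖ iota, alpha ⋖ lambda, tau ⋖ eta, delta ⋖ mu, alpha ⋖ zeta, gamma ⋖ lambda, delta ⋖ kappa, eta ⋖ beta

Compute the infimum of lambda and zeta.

alpha

Common lower bounds of {lambda, zeta}: alpha, delta, kappa.
The greatest among these is alpha.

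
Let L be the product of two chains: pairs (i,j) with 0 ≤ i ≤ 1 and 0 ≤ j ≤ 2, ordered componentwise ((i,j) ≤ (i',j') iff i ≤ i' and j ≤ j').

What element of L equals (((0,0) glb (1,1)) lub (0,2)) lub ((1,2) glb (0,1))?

(0,2)

(0,0) ∧ (1,1) = (0,0)
(0,0) ∨ (0,2) = (0,2)
(1,2) ∧ (0,1) = (0,1)
(0,2) ∨ (0,1) = (0,2)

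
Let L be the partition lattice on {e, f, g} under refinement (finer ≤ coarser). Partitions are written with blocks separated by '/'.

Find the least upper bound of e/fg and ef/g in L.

efg

Common upper bounds of {e/fg, ef/g}: efg.
The least among these is efg.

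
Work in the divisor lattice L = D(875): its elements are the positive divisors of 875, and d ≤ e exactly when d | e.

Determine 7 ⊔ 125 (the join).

875

Common upper bounds of {7, 125}: 875.
The least among these is 875.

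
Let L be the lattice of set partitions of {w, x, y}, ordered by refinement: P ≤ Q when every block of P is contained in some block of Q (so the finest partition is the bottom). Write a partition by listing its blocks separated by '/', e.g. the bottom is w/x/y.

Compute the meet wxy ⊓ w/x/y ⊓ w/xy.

The meet (common refinement) of wxy, w/x/y, w/xy intersects blocks pairwise, giving w/x/y.

w/x/y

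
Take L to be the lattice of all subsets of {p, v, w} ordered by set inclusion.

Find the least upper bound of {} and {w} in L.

Common upper bounds of {{}, {w}}: {p,v,w}, {p,w}, {v,w}, {w}.
The least among these is {w}.

{w}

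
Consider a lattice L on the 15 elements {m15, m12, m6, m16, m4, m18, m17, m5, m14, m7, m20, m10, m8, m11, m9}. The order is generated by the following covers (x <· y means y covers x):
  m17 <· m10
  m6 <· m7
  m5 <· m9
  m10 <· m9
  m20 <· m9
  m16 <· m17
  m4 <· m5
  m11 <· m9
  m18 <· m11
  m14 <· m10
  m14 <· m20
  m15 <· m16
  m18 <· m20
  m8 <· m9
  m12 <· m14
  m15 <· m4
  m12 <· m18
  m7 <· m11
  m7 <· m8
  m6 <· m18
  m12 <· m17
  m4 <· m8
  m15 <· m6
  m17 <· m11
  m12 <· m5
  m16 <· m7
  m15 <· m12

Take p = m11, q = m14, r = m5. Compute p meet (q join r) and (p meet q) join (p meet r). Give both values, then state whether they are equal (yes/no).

m11; m12; no

q join r = m9, so p meet (q join r) = m11 meet m9 = m11.
p meet q = m12 and p meet r = m12, so (p meet q) join (p meet r) = m12 join m12 = m12.
Equal: no.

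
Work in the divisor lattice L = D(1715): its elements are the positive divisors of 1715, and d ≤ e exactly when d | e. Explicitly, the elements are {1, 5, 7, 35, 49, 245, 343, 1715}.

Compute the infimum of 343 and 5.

1

In the divisibility order, the meet is the greatest common divisor: gcd(343, 5) = 1.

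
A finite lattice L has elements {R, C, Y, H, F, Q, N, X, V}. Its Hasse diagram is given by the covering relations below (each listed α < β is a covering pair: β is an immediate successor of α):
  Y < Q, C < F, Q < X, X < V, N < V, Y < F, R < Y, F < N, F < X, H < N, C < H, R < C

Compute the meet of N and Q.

Common lower bounds of {N, Q}: R, Y.
The greatest among these is Y.

Y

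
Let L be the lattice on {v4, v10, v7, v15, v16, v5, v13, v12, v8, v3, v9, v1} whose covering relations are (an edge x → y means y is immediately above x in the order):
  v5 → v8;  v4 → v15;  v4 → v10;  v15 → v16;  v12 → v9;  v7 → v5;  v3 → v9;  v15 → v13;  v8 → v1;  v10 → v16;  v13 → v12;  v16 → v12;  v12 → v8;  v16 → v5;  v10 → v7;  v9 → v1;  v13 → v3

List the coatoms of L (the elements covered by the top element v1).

The coatoms are exactly the elements covered by v1: v8, v9.

v8, v9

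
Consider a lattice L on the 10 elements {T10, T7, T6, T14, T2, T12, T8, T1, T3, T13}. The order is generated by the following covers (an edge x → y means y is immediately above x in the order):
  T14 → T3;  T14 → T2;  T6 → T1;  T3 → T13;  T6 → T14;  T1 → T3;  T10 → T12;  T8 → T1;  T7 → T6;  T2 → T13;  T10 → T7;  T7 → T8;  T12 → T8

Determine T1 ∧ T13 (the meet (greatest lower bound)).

Common lower bounds of {T1, T13}: T1, T10, T12, T6, T7, T8.
The greatest among these is T1.

T1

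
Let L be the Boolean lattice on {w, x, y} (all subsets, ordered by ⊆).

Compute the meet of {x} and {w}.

∅

Common lower bounds of {{x}, {w}}: ∅.
The greatest among these is ∅.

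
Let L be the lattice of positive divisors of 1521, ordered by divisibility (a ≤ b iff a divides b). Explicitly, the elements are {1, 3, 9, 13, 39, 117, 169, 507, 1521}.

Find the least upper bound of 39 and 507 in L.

In the divisibility order, the join is the least common multiple: lcm(39, 507) = 507.

507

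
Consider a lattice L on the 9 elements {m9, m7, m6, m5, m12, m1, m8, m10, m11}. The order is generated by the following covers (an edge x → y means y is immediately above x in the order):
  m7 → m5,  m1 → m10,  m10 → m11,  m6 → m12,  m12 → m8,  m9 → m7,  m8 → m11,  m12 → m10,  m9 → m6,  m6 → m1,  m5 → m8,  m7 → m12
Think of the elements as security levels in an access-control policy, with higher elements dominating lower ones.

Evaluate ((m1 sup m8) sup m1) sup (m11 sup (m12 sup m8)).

m1 ∨ m8 = m11
m11 ∨ m1 = m11
m12 ∨ m8 = m8
m11 ∨ m8 = m11
m11 ∨ m11 = m11

m11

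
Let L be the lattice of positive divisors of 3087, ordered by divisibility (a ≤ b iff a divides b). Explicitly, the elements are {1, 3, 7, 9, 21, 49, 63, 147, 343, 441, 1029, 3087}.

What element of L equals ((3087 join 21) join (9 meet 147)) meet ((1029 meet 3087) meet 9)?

3087 ∨ 21 = 3087
9 ∧ 147 = 3
3087 ∨ 3 = 3087
1029 ∧ 3087 = 1029
1029 ∧ 9 = 3
3087 ∧ 3 = 3

3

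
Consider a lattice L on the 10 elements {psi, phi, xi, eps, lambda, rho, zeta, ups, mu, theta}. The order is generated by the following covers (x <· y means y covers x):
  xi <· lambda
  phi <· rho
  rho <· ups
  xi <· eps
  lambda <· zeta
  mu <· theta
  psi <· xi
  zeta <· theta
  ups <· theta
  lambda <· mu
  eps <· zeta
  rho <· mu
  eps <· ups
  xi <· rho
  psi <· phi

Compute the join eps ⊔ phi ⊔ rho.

ups

Common upper bounds of {eps, phi, rho}: theta, ups.
The least among these is ups.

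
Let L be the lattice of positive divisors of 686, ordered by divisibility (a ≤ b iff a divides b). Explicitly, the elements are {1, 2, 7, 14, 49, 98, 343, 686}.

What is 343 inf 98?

In the divisibility order, the meet is the greatest common divisor: gcd(343, 98) = 49.

49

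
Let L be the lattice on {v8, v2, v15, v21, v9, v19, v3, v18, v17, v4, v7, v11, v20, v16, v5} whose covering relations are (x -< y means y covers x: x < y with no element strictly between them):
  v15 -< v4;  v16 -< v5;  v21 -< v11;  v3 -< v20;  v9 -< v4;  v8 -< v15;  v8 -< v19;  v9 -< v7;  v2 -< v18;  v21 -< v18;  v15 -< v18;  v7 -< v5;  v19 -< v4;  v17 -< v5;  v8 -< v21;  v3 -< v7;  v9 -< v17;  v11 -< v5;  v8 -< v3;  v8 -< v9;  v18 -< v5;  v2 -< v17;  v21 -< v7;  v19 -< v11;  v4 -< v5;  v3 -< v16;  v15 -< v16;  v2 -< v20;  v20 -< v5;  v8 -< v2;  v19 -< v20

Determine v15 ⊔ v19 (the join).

v4

Common upper bounds of {v15, v19}: v4, v5.
The least among these is v4.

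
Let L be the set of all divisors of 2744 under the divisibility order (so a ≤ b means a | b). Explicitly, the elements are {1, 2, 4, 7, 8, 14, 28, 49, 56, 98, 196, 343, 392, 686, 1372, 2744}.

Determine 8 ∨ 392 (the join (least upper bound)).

In the divisibility order, the join is the least common multiple: lcm(8, 392) = 392.

392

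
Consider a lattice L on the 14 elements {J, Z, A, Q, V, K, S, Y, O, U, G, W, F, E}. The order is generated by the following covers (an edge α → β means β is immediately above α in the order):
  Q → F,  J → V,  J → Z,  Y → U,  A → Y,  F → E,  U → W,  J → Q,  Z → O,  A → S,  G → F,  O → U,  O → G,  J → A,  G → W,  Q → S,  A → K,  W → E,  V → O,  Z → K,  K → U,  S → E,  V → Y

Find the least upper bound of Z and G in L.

G

Common upper bounds of {Z, G}: E, F, G, W.
The least among these is G.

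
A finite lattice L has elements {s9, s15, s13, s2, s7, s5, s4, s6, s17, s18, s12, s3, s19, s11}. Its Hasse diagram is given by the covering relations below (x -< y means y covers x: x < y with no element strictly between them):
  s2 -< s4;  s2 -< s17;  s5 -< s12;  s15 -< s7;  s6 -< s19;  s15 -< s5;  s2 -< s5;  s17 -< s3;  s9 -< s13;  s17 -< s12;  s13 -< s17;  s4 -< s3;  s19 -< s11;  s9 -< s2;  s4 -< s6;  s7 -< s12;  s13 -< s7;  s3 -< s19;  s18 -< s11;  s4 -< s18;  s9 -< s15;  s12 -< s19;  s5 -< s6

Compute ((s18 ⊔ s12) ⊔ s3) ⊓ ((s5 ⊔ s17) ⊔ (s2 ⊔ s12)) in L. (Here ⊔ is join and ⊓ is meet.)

s12

s18 ∨ s12 = s11
s11 ∨ s3 = s11
s5 ∨ s17 = s12
s2 ∨ s12 = s12
s12 ∨ s12 = s12
s11 ∧ s12 = s12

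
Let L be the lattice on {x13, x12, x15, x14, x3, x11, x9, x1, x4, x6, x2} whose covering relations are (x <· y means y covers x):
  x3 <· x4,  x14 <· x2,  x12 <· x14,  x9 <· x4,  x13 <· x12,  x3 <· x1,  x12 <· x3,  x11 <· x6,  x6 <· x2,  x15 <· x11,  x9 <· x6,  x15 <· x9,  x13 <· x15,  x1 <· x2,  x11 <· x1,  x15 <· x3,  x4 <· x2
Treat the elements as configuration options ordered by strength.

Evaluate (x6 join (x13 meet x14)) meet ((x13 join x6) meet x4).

x13 ∧ x14 = x13
x6 ∨ x13 = x6
x13 ∨ x6 = x6
x6 ∧ x4 = x9
x6 ∧ x9 = x9

x9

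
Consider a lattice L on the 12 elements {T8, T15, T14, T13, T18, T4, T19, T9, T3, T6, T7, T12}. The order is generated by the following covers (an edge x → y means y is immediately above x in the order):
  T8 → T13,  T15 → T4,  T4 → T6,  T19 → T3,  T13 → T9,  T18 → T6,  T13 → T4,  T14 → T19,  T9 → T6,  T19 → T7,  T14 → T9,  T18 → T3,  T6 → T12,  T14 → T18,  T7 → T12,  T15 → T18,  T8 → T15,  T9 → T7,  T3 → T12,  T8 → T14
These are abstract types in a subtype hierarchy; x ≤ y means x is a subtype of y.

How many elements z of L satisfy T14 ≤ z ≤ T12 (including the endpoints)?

8

The interval [T14, T12] = {T12, T14, T18, T19, T3, T6, T7, T9}, which has 8 elements.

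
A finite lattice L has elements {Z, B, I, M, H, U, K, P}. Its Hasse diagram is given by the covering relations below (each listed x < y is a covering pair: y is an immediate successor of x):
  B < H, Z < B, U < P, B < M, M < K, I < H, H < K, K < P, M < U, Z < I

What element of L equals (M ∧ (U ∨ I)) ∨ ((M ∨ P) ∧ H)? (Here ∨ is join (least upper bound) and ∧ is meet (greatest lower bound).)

K

U ∨ I = P
M ∧ P = M
M ∨ P = P
P ∧ H = H
M ∨ H = K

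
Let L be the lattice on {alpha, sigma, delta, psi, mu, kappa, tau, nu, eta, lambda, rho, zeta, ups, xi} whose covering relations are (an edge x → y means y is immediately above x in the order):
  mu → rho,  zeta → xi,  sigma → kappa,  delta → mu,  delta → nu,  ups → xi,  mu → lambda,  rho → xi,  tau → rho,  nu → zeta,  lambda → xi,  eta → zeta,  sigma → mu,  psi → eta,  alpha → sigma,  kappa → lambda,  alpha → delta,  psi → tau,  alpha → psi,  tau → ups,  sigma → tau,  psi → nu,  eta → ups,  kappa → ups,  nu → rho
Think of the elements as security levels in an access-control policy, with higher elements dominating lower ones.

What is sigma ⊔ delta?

mu

Common upper bounds of {sigma, delta}: lambda, mu, rho, xi.
The least among these is mu.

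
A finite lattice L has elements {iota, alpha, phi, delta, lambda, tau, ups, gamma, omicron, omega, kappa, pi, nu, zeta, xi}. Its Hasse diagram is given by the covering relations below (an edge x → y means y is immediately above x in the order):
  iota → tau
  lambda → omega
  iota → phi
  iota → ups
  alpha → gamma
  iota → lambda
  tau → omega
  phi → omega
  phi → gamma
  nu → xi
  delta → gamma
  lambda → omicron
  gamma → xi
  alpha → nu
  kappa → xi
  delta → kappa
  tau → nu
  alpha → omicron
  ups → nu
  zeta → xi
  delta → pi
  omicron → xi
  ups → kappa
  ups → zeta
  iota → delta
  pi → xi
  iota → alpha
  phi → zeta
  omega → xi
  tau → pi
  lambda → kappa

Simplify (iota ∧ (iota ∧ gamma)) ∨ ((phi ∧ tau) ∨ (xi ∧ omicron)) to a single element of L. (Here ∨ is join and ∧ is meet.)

iota ∧ gamma = iota
iota ∧ iota = iota
phi ∧ tau = iota
xi ∧ omicron = omicron
iota ∨ omicron = omicron
iota ∨ omicron = omicron

omicron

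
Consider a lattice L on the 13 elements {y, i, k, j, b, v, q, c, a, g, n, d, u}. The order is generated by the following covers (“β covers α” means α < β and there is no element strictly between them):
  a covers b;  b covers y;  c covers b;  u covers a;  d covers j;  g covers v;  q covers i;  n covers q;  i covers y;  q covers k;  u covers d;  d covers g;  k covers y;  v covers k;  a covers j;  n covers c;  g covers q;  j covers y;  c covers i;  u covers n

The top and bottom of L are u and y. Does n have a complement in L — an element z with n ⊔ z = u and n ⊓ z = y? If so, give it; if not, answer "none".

Need z with n ∨ z = u and n ∧ z = y.
Checking each element gives: j.

j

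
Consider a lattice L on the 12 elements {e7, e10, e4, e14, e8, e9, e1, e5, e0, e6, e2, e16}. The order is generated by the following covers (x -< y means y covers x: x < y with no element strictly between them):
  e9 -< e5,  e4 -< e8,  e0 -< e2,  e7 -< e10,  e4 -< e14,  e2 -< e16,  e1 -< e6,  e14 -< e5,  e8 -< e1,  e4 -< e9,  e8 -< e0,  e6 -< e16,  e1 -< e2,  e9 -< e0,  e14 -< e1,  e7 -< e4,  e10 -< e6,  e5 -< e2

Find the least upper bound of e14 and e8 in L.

Common upper bounds of {e14, e8}: e1, e16, e2, e6.
The least among these is e1.

e1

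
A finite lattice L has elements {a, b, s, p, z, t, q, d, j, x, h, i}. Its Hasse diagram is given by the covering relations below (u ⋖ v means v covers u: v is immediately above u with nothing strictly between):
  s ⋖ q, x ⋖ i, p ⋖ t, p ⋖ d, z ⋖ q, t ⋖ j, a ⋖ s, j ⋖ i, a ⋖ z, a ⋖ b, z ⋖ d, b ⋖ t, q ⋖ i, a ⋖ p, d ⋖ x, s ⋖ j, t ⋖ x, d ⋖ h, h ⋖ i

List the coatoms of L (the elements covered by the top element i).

h, j, q, x

The coatoms are exactly the elements covered by i: h, j, q, x.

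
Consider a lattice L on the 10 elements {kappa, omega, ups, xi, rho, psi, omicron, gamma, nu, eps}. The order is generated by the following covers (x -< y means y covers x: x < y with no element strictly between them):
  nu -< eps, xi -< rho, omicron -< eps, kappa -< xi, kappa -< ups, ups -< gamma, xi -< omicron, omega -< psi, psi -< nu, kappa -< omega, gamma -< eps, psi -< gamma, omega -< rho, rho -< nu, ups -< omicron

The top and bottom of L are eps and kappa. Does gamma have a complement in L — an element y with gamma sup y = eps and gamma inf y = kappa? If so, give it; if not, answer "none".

xi

Need y with gamma ∨ y = eps and gamma ∧ y = kappa.
Checking each element gives: xi.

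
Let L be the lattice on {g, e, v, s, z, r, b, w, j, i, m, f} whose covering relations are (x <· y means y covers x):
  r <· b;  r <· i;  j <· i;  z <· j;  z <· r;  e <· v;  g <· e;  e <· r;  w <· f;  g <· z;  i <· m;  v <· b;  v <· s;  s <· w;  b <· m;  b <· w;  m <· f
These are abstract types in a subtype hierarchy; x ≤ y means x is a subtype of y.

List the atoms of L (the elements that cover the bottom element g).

e, z

The atoms are exactly the elements that cover g: e, z.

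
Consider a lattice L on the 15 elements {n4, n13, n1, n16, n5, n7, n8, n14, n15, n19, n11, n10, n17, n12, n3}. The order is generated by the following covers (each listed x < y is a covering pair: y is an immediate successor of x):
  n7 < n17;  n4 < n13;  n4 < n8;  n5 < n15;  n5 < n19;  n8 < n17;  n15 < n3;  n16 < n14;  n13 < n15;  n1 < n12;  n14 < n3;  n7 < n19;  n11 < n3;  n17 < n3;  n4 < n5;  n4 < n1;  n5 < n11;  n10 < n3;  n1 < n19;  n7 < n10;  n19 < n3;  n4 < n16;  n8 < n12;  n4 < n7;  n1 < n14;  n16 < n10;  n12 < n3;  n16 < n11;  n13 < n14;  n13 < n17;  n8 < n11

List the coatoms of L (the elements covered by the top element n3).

n10, n11, n12, n14, n15, n17, n19

The coatoms are exactly the elements covered by n3: n10, n11, n12, n14, n15, n17, n19.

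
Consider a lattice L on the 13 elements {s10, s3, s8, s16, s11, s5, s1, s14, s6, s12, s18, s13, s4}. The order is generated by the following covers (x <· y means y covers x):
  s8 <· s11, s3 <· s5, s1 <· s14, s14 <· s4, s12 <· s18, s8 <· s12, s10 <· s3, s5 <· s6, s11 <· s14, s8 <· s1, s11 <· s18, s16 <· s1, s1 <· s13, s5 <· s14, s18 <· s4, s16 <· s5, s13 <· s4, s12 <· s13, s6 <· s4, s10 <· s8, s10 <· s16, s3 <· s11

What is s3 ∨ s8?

s11

Common upper bounds of {s3, s8}: s11, s14, s18, s4.
The least among these is s11.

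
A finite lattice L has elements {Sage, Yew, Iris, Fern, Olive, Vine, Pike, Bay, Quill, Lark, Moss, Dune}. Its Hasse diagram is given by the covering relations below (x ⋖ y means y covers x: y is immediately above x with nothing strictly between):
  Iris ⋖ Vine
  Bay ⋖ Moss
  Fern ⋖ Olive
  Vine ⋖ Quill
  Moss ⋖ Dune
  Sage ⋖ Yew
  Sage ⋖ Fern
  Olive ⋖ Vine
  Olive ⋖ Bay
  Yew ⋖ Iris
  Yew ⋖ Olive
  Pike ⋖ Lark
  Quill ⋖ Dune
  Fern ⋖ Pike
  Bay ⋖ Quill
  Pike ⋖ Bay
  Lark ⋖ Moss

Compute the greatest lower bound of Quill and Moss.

Common lower bounds of {Quill, Moss}: Bay, Fern, Olive, Pike, Sage, Yew.
The greatest among these is Bay.

Bay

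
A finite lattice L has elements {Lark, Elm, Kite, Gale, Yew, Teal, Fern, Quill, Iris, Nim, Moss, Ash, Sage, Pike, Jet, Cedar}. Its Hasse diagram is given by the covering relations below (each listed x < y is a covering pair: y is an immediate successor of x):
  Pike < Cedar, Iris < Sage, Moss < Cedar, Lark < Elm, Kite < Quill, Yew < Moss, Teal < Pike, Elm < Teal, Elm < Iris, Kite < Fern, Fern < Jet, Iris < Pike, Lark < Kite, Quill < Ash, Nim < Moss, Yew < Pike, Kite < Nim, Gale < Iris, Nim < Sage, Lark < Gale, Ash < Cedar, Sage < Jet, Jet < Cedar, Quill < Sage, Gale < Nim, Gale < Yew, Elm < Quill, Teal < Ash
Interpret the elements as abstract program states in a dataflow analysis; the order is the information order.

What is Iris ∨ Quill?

Common upper bounds of {Iris, Quill}: Cedar, Jet, Sage.
The least among these is Sage.

Sage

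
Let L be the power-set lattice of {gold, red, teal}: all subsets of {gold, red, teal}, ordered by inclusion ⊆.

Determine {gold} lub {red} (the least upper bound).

Under ⊆, join is union: {gold} ∪ {red} = {gold,red}.

{gold,red}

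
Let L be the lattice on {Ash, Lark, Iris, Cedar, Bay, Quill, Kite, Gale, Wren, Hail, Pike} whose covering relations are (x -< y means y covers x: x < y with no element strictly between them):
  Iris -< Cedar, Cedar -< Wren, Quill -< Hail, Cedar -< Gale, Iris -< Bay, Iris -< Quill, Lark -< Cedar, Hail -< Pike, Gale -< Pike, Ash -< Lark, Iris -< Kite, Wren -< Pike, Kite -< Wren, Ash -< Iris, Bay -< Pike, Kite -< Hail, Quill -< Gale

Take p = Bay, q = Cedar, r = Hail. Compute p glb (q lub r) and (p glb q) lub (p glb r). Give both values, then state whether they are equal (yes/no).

Bay; Iris; no

q lub r = Pike, so p glb (q lub r) = Bay glb Pike = Bay.
p glb q = Iris and p glb r = Iris, so (p glb q) lub (p glb r) = Iris lub Iris = Iris.
Equal: no.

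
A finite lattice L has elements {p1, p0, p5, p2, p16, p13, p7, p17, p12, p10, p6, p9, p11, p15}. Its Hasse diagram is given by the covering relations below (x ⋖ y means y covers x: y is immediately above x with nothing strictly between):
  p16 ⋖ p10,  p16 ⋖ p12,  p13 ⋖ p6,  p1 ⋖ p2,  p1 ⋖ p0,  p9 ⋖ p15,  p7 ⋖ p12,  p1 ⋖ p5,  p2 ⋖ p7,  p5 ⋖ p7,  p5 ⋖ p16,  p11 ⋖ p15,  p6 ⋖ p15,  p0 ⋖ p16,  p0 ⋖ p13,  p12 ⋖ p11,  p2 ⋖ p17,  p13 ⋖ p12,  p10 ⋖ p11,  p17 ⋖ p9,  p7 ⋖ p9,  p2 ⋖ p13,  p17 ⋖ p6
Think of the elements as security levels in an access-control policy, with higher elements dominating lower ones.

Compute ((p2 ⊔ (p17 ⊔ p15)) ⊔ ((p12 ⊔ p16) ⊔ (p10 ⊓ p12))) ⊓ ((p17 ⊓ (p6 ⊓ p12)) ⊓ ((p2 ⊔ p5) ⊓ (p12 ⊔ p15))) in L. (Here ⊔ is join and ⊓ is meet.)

p2

p17 ∨ p15 = p15
p2 ∨ p15 = p15
p12 ∨ p16 = p12
p10 ∧ p12 = p16
p12 ∨ p16 = p12
p15 ∨ p12 = p15
p6 ∧ p12 = p13
p17 ∧ p13 = p2
p2 ∨ p5 = p7
p12 ∨ p15 = p15
p7 ∧ p15 = p7
p2 ∧ p7 = p2
p15 ∧ p2 = p2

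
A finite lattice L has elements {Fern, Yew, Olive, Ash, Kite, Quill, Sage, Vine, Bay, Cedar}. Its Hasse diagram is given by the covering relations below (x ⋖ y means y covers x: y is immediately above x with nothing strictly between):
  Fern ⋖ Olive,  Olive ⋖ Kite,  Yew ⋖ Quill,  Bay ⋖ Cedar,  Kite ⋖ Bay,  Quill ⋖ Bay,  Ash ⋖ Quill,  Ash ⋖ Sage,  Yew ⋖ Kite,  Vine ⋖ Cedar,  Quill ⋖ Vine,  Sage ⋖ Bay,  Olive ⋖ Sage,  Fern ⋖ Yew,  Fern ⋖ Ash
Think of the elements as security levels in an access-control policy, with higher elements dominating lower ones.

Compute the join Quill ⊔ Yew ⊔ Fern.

Quill

Common upper bounds of {Quill, Yew, Fern}: Bay, Cedar, Quill, Vine.
The least among these is Quill.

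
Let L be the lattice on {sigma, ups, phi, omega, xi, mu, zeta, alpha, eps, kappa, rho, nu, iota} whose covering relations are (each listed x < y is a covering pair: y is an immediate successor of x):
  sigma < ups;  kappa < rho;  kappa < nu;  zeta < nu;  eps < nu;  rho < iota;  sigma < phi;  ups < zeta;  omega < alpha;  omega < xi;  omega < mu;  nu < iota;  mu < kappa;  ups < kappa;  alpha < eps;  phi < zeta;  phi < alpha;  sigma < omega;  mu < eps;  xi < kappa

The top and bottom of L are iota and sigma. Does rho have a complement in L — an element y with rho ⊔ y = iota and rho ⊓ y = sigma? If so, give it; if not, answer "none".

phi

Need y with rho ∨ y = iota and rho ∧ y = sigma.
Checking each element gives: phi.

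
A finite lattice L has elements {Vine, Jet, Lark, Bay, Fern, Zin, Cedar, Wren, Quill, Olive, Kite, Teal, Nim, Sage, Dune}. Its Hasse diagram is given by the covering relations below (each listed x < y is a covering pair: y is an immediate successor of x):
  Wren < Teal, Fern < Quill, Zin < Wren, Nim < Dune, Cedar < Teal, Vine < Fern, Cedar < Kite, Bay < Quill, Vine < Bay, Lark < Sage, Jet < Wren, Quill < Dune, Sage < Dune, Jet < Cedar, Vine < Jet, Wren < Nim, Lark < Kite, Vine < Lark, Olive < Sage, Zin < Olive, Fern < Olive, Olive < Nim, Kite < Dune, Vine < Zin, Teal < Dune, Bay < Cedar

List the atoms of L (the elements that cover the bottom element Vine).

The atoms are exactly the elements that cover Vine: Bay, Fern, Jet, Lark, Zin.

Bay, Fern, Jet, Lark, Zin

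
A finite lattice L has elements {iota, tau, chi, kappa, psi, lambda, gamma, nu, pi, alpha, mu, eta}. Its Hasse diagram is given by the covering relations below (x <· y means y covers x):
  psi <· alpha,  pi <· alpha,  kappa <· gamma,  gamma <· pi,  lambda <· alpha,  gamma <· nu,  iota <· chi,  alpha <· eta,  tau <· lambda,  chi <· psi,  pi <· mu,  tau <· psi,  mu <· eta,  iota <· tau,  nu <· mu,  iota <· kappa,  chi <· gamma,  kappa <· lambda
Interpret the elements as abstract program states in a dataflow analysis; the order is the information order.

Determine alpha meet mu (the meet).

Common lower bounds of {alpha, mu}: chi, gamma, iota, kappa, pi.
The greatest among these is pi.

pi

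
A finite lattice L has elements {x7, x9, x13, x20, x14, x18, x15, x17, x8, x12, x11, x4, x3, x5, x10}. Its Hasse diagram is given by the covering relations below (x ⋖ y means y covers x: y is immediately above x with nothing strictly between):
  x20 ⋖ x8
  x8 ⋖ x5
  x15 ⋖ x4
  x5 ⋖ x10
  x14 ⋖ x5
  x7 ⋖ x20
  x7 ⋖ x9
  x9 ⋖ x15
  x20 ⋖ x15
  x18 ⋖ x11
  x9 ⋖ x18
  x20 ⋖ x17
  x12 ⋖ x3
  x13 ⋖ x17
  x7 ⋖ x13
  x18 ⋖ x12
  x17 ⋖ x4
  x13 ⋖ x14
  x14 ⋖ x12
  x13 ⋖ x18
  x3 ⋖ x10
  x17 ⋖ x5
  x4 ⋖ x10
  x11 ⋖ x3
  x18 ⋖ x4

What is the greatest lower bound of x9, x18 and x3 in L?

Common lower bounds of {x9, x18, x3}: x7, x9.
The greatest among these is x9.

x9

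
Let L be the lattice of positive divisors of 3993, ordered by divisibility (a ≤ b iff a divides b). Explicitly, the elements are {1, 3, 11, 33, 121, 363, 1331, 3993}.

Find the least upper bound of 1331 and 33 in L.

3993

Common upper bounds of {1331, 33}: 3993.
The least among these is 3993.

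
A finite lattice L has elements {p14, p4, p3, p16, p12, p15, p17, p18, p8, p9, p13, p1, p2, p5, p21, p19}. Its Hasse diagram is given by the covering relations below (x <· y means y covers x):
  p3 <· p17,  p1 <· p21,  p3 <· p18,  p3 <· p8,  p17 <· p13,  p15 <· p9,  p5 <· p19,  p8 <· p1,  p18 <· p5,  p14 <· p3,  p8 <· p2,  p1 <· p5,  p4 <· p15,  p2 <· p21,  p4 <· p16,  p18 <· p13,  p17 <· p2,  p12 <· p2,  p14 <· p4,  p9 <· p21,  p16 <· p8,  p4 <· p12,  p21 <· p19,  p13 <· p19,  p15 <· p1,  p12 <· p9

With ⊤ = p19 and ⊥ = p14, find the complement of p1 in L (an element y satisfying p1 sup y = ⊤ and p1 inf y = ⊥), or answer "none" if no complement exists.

none

For every candidate y, either p1 ∨ y ≠ p19 or p1 ∧ y ≠ p14; no complement exists.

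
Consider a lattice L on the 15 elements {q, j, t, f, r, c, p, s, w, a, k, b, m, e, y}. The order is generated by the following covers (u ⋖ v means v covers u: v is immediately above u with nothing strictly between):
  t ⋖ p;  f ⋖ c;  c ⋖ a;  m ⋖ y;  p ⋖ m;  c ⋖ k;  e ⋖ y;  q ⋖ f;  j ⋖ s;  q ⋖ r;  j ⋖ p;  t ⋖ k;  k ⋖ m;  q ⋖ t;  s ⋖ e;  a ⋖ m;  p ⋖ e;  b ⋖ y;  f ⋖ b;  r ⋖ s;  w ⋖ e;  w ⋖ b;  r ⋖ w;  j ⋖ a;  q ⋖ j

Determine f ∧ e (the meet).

Common lower bounds of {f, e}: q.
The greatest among these is q.

q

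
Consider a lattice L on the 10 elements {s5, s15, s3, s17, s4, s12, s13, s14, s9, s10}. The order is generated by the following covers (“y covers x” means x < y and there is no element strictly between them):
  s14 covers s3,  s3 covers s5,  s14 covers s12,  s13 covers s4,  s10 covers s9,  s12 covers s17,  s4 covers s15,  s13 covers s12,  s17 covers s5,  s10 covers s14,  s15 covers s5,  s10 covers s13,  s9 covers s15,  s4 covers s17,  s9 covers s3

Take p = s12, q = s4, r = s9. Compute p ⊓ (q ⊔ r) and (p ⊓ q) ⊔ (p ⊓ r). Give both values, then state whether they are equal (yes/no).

s12; s17; no

q ⊔ r = s10, so p ⊓ (q ⊔ r) = s12 ⊓ s10 = s12.
p ⊓ q = s17 and p ⊓ r = s5, so (p ⊓ q) ⊔ (p ⊓ r) = s17 ⊔ s5 = s17.
Equal: no.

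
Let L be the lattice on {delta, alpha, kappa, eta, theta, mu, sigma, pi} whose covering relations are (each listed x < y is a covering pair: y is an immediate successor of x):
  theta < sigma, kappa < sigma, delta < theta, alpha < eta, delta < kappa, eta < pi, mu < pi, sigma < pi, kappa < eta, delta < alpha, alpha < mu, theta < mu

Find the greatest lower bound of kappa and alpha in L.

Common lower bounds of {kappa, alpha}: delta.
The greatest among these is delta.

delta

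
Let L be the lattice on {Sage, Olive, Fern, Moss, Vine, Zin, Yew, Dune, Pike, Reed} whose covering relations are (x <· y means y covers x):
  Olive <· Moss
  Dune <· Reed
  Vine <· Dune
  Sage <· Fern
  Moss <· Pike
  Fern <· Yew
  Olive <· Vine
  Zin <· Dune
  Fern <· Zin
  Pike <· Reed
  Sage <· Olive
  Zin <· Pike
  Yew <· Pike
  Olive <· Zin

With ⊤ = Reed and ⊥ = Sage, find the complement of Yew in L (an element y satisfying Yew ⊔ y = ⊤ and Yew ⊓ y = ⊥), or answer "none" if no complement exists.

Vine

Need y with Yew ∨ y = Reed and Yew ∧ y = Sage.
Checking each element gives: Vine.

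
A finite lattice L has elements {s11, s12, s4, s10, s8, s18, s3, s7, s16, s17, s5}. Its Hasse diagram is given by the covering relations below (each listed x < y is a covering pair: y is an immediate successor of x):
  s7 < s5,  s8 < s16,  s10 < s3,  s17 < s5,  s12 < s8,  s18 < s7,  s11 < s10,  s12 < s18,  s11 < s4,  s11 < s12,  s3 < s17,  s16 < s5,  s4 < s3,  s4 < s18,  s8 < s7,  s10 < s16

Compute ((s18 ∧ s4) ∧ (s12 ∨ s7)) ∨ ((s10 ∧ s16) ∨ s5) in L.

s5

s18 ∧ s4 = s4
s12 ∨ s7 = s7
s4 ∧ s7 = s4
s10 ∧ s16 = s10
s10 ∨ s5 = s5
s4 ∨ s5 = s5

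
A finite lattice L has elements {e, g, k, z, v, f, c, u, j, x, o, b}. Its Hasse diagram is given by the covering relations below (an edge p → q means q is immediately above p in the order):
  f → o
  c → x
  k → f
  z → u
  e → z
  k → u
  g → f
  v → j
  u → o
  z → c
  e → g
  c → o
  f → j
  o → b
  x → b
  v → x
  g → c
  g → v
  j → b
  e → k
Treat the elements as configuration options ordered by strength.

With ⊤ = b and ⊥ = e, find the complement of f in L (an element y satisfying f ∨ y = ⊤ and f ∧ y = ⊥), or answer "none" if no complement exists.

For every candidate y, either f ∨ y ≠ b or f ∧ y ≠ e; no complement exists.

none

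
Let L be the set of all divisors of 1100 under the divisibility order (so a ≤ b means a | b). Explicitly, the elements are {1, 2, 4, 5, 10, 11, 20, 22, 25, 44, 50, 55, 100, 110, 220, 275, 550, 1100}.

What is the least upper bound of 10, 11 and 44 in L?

220

In the divisibility order, the join is the least common multiple: lcm(10, 11, 44) = 220.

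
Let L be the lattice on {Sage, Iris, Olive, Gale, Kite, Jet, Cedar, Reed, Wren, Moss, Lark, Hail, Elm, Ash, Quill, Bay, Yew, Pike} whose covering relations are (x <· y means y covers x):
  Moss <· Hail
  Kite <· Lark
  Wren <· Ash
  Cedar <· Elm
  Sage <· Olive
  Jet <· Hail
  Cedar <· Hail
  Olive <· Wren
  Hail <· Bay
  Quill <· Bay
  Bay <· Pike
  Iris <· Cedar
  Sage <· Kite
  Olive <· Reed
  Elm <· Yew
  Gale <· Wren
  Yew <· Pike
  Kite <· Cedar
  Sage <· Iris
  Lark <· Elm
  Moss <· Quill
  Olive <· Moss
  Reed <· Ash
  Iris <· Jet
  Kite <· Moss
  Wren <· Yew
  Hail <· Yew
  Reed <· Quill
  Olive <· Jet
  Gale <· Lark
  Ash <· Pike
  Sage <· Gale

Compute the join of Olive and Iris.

Jet

Common upper bounds of {Olive, Iris}: Bay, Hail, Jet, Pike, Yew.
The least among these is Jet.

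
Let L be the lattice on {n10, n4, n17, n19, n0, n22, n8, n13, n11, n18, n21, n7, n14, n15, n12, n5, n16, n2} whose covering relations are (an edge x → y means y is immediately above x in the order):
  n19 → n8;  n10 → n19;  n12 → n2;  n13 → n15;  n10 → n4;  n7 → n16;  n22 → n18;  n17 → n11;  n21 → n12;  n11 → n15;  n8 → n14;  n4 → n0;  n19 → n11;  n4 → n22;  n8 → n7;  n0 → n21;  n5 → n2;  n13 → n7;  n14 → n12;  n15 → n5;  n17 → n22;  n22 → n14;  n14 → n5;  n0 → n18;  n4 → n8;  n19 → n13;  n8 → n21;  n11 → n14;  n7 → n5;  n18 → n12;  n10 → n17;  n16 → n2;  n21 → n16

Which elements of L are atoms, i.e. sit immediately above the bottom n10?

n17, n19, n4

The atoms are exactly the elements that cover n10: n17, n19, n4.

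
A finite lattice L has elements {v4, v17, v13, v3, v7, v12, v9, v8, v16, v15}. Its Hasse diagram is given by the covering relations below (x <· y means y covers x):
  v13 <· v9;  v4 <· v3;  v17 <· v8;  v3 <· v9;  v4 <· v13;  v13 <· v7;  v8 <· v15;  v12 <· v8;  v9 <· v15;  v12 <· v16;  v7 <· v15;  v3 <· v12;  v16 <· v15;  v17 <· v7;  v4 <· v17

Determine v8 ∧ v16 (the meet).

Common lower bounds of {v8, v16}: v12, v3, v4.
The greatest among these is v12.

v12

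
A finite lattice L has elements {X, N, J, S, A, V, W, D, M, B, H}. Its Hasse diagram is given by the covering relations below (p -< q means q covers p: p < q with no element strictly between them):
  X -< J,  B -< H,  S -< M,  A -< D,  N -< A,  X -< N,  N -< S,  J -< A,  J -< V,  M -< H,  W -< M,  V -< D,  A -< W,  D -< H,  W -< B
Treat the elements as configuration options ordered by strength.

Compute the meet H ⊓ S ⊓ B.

Common lower bounds of {H, S, B}: N, X.
The greatest among these is N.

N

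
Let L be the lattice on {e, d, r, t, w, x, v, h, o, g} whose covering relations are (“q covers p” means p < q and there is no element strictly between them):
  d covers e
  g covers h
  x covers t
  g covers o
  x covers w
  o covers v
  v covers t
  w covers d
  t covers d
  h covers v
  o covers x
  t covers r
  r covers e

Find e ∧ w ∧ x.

Common lower bounds of {e, w, x}: e.
The greatest among these is e.

e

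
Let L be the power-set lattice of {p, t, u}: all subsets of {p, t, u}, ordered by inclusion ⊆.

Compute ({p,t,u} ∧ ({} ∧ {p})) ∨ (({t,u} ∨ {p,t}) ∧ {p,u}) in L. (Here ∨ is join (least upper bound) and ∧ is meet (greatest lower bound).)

{} ∧ {p} = {}
{p,t,u} ∧ {} = {}
{t,u} ∨ {p,t} = {p,t,u}
{p,t,u} ∧ {p,u} = {p,u}
{} ∨ {p,u} = {p,u}

{p,u}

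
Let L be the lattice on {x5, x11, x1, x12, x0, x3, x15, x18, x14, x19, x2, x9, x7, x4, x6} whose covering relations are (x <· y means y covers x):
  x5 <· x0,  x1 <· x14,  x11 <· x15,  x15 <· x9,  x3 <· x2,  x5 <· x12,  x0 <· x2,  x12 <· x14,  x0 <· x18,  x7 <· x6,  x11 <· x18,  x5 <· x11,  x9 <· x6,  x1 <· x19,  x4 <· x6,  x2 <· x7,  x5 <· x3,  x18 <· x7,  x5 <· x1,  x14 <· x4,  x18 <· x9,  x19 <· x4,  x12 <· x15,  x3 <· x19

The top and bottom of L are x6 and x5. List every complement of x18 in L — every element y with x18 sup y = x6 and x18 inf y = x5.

x1, x14, x19, x4

Need y with x18 ∨ y = x6 and x18 ∧ y = x5.
Checking each element gives: x1, x14, x19, x4.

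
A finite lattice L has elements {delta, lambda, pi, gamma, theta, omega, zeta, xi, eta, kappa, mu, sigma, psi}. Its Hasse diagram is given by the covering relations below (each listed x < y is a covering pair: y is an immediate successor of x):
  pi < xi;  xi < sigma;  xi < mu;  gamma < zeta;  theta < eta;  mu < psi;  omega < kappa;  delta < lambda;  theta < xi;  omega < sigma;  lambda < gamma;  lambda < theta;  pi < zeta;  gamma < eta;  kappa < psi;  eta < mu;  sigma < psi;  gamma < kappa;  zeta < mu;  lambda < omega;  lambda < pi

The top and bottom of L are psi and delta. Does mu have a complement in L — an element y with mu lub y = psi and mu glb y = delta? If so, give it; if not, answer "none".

none

For every candidate y, either mu ∨ y ≠ psi or mu ∧ y ≠ delta; no complement exists.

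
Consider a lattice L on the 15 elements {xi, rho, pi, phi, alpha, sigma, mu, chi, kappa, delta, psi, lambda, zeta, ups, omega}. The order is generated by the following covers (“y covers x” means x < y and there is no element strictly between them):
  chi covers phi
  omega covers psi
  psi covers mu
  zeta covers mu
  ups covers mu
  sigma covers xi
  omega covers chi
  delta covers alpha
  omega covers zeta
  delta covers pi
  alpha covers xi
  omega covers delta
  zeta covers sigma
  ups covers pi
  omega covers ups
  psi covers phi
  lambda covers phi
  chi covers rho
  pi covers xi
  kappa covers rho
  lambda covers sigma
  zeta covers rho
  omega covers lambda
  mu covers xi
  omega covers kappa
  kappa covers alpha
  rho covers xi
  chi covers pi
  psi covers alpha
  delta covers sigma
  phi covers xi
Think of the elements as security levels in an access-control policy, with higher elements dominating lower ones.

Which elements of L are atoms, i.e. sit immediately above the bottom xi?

The atoms are exactly the elements that cover xi: alpha, mu, phi, pi, rho, sigma.

alpha, mu, phi, pi, rho, sigma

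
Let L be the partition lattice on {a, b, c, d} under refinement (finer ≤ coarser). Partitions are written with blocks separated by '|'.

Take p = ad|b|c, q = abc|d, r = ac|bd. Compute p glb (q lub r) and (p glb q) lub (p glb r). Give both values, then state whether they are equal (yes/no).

ad|b|c; a|b|c|d; no

q lub r = abcd, so p glb (q lub r) = ad|b|c glb abcd = ad|b|c.
p glb q = a|b|c|d and p glb r = a|b|c|d, so (p glb q) lub (p glb r) = a|b|c|d lub a|b|c|d = a|b|c|d.
Equal: no.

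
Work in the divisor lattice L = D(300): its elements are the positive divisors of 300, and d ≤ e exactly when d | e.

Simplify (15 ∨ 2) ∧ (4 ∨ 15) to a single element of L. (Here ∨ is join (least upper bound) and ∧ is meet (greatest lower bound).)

15 ∨ 2 = 30
4 ∨ 15 = 60
30 ∧ 60 = 30

30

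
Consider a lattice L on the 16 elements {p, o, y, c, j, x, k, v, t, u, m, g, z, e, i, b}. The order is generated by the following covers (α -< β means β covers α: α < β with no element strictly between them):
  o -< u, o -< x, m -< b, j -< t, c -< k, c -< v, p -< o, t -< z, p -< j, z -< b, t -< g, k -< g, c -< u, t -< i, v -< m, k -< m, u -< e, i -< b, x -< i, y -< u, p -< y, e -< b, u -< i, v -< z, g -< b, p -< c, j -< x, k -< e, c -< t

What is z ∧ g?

Common lower bounds of {z, g}: c, j, p, t.
The greatest among these is t.

t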